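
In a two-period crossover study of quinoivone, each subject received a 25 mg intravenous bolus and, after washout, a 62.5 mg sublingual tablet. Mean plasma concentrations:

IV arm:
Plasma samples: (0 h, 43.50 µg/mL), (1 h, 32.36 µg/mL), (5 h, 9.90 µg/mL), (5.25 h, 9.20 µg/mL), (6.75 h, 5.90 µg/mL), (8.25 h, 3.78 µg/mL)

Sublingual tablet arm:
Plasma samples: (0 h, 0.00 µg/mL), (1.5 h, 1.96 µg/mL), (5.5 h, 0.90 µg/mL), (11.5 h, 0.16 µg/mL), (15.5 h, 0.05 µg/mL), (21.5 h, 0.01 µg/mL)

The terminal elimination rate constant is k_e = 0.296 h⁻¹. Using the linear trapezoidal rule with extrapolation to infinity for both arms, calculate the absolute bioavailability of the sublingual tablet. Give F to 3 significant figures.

F = 0.0282

Trapezoidal AUC_0→8.25 (IV):
  [0→1]: (43.50+32.36)/2 × 1 = 37.93
  [1→5]: (32.36+9.90)/2 × 4 = 84.52
  [5→5.25]: (9.90+9.20)/2 × 0.25 = 2.3875
  [5.25→6.75]: (9.20+5.90)/2 × 1.5 = 11.325
  [6.75→8.25]: (5.90+3.78)/2 × 1.5 = 7.26
  Sum = 143.4225 µg/mL·h
IV tail: 3.78/0.296 = 12.770; AUC_iv,0→∞ = 143.4225 + 12.770 = 156.1925 µg/mL·h
Trapezoidal AUC_0→21.5 (sublingual tablet):
  [0→1.5]: (0.00+1.96)/2 × 1.5 = 1.47
  [1.5→5.5]: (1.96+0.90)/2 × 4 = 5.72
  [5.5→11.5]: (0.90+0.16)/2 × 6 = 3.18
  [11.5→15.5]: (0.16+0.05)/2 × 4 = 0.42
  [15.5→21.5]: (0.05+0.01)/2 × 6 = 0.18
  Sum = 10.97 µg/mL·h
sublingual tablet tail: 0.01/0.296 = 0.034; AUC_ev,0→∞ = 10.97 + 0.034 = 11.004 µg/mL·h
F = (AUC_ev/D_ev)/(AUC_iv/D_iv) = (11.004/62.5)/(156.1925/25) = 0.176064/6.2477 = 0.0282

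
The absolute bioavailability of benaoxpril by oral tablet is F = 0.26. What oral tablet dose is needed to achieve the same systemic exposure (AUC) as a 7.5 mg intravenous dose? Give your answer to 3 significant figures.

D_oral = 28.8 mg

For equal systemic exposure: F × D_ev = D_iv
D_ev = D_iv / F = 7.5 / 0.26 = 28.8462 mg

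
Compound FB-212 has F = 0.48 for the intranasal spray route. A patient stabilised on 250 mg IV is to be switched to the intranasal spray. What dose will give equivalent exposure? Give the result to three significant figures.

D_intranasal = 521 mg

For equal systemic exposure: F × D_ev = D_iv
D_ev = D_iv / F = 250 / 0.48 = 520.833 mg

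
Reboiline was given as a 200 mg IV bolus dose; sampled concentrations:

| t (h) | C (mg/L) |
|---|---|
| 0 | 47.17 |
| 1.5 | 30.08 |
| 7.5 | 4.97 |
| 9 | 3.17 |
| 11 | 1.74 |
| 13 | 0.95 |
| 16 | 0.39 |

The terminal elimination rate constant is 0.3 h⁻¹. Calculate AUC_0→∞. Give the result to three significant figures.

Trapezoidal AUC_0→16:
  [0→1.5]: (47.17+30.08)/2 × 1.5 = 57.9375
  [1.5→7.5]: (30.08+4.97)/2 × 6 = 105.15
  [7.5→9]: (4.97+3.17)/2 × 1.5 = 6.105
  [9→11]: (3.17+1.74)/2 × 2 = 4.91
  [11→13]: (1.74+0.95)/2 × 2 = 2.69
  [13→16]: (0.95+0.39)/2 × 3 = 2.01
  Sum = 178.8025 mg/L·h
Extrapolated tail: C_last / k_e = 0.39 / 0.3 = 1.300
AUC_0→∞ = 178.8025 + 1.300 = 180.1025 mg/L·h

AUC = 180 mg/L·h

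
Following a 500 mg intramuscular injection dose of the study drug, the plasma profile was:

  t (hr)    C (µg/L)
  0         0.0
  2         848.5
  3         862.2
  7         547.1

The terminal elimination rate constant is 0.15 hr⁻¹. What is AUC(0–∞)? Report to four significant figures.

AUC = 8170 µg/L·hr

Trapezoidal AUC_0→7:
  [0→2]: (0.0+848.5)/2 × 2 = 848.5
  [2→3]: (848.5+862.2)/2 × 1 = 855.35
  [3→7]: (862.2+547.1)/2 × 4 = 2818.6
  Sum = 4522.45 µg/L·hr
Extrapolated tail: C_last / k_e = 547.1 / 0.15 = 3647.333
AUC_0→∞ = 4522.45 + 3647.333 = 8169.783 µg/L·hr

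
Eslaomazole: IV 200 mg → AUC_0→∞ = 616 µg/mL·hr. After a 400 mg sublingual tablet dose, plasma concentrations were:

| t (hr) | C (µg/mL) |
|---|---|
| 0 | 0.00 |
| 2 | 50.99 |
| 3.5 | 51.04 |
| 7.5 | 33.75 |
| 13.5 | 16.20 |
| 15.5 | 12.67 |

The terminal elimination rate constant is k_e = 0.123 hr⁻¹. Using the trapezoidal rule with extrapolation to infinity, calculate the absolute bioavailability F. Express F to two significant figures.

F = 0.47

Trapezoidal AUC_0→15.5 (sublingual tablet):
  [0→2]: (0.00+50.99)/2 × 2 = 50.99
  [2→3.5]: (50.99+51.04)/2 × 1.5 = 76.5225
  [3.5→7.5]: (51.04+33.75)/2 × 4 = 169.58
  [7.5→13.5]: (33.75+16.20)/2 × 6 = 149.85
  [13.5→15.5]: (16.20+12.67)/2 × 2 = 28.87
  Sum = 475.8125 µg/mL·hr
Tail: C_last/k_e = 12.67/0.123 = 103.008
AUC_0→∞ (sublingual tablet) = 475.8125 + 103.008 = 578.8205 µg/mL·hr
F = (AUC_ev/D_ev)/(AUC_iv/D_iv) = (578.8205/400)/(616/200) = 1.44705/3.08 = 0.4698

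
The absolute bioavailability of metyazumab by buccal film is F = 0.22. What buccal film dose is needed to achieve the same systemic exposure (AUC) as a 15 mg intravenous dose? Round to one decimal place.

D_buccal = 68.2 mg

For equal systemic exposure: F × D_ev = D_iv
D_ev = D_iv / F = 15 / 0.22 = 68.1818 mg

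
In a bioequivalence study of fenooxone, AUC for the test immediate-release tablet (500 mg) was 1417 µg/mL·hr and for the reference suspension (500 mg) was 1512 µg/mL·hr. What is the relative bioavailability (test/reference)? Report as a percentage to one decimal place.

F_rel = (AUC_test/D_test) / (AUC_ref/D_ref)
      = (1417/500) / (1512/500)
      = 2.834 / 3.024 = 0.9372 = 93.72%

F_rel = 93.7%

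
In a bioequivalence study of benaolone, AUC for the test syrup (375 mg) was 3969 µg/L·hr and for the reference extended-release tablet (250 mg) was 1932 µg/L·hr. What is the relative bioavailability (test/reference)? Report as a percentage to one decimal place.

F_rel = 137.0%

F_rel = (AUC_test/D_test) / (AUC_ref/D_ref)
      = (3969/375) / (1932/250)
      = 10.584 / 7.728 = 1.3696 = 136.96%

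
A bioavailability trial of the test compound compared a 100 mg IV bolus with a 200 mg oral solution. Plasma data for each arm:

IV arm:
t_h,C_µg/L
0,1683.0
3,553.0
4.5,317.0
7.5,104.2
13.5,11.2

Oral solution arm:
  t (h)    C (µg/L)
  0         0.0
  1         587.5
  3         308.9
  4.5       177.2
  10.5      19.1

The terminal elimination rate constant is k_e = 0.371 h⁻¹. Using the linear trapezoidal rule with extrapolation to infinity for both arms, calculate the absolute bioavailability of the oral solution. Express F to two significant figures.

Trapezoidal AUC_0→13.5 (IV):
  [0→3]: (1683.0+553.0)/2 × 3 = 3354.0
  [3→4.5]: (553.0+317.0)/2 × 1.5 = 652.5
  [4.5→7.5]: (317.0+104.2)/2 × 3 = 631.8
  [7.5→13.5]: (104.2+11.2)/2 × 6 = 346.2
  Sum = 4984.5 µg/L·h
IV tail: 11.2/0.371 = 30.189; AUC_iv,0→∞ = 4984.5 + 30.189 = 5014.689 µg/L·h
Trapezoidal AUC_0→10.5 (oral solution):
  [0→1]: (0.0+587.5)/2 × 1 = 293.75
  [1→3]: (587.5+308.9)/2 × 2 = 896.4
  [3→4.5]: (308.9+177.2)/2 × 1.5 = 364.575
  [4.5→10.5]: (177.2+19.1)/2 × 6 = 588.9
  Sum = 2143.625 µg/L·h
oral solution tail: 19.1/0.371 = 51.482; AUC_ev,0→∞ = 2143.625 + 51.482 = 2195.107 µg/L·h
F = (AUC_ev/D_ev)/(AUC_iv/D_iv) = (2195.107/200)/(5014.689/100) = 10.975535/50.14689 = 0.2189

F = 0.22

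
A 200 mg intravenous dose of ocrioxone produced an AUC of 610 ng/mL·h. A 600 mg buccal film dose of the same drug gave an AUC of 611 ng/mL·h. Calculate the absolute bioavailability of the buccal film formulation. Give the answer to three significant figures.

F = (AUC_ev / D_ev) / (AUC_iv / D_iv)
  = (611/600) / (610/200)
  = 1.01833 / 3.05 = 0.3339

F = 0.334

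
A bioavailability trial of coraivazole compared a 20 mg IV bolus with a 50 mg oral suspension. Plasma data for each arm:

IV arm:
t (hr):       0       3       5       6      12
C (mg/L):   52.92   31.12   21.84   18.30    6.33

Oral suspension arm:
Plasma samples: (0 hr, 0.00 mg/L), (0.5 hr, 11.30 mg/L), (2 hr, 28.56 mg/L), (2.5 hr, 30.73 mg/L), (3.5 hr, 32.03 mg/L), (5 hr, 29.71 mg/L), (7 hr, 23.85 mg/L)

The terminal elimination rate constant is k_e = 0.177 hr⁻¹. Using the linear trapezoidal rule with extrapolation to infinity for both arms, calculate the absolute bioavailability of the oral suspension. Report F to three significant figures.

Trapezoidal AUC_0→12 (IV):
  [0→3]: (52.92+31.12)/2 × 3 = 126.06
  [3→5]: (31.12+21.84)/2 × 2 = 52.96
  [5→6]: (21.84+18.30)/2 × 1 = 20.07
  [6→12]: (18.30+6.33)/2 × 6 = 73.89
  Sum = 272.98 mg/L·hr
IV tail: 6.33/0.177 = 35.763; AUC_iv,0→∞ = 272.98 + 35.763 = 308.743 mg/L·hr
Trapezoidal AUC_0→7 (oral suspension):
  [0→0.5]: (0.00+11.30)/2 × 0.5 = 2.825
  [0.5→2]: (11.30+28.56)/2 × 1.5 = 29.895
  [2→2.5]: (28.56+30.73)/2 × 0.5 = 14.8225
  [2.5→3.5]: (30.73+32.03)/2 × 1 = 31.38
  [3.5→5]: (32.03+29.71)/2 × 1.5 = 46.305
  [5→7]: (29.71+23.85)/2 × 2 = 53.56
  Sum = 178.7875 mg/L·hr
oral suspension tail: 23.85/0.177 = 134.746; AUC_ev,0→∞ = 178.7875 + 134.746 = 313.5335 mg/L·hr
F = (AUC_ev/D_ev)/(AUC_iv/D_iv) = (313.5335/50)/(308.743/20) = 6.27067/15.43715 = 0.4062

F = 0.406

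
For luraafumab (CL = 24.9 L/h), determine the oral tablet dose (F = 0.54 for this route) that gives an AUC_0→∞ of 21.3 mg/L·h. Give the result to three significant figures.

Dose = CL × AUC_0→∞ / F
     = 24.9 × 21.3 / 0.54 = 982.167 mg

Dose = 982 mg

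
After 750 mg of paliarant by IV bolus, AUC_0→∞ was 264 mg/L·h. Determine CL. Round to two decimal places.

CL = 2.84 L/h

CL = Dose_iv / AUC_0→∞
   = 750 / 264 = 2.84091 L/h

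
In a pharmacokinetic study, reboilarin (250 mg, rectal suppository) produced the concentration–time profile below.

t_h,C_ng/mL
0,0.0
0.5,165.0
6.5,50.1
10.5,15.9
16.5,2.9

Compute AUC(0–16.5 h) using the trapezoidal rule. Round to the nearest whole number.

Trapezoidal AUC_0→16.5:
  [0→0.5]: (0.0+165.0)/2 × 0.5 = 41.25
  [0.5→6.5]: (165.0+50.1)/2 × 6 = 645.3
  [6.5→10.5]: (50.1+15.9)/2 × 4 = 132.0
  [10.5→16.5]: (15.9+2.9)/2 × 6 = 56.4
  Sum = 874.95 ng/mL·h

AUC = 875 ng/mL·h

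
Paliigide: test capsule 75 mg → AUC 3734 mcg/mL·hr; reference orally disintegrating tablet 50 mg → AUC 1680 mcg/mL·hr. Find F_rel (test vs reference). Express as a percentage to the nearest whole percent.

F_rel = 148%

F_rel = (AUC_test/D_test) / (AUC_ref/D_ref)
      = (3734/75) / (1680/50)
      = 49.7867 / 33.6 = 1.4817 = 148.17%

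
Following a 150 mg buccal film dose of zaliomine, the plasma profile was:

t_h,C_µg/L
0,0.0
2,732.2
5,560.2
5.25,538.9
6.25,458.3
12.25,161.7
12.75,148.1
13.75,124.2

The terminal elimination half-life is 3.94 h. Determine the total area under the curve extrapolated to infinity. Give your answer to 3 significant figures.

AUC = 6090 µg/L·h

Trapezoidal AUC_0→13.75:
  [0→2]: (0.0+732.2)/2 × 2 = 732.2
  [2→5]: (732.2+560.2)/2 × 3 = 1938.6
  [5→5.25]: (560.2+538.9)/2 × 0.25 = 137.3875
  [5.25→6.25]: (538.9+458.3)/2 × 1 = 498.6
  [6.25→12.25]: (458.3+161.7)/2 × 6 = 1860.0
  [12.25→12.75]: (161.7+148.1)/2 × 0.5 = 77.45
  [12.75→13.75]: (148.1+124.2)/2 × 1 = 136.15
  Sum = 5380.3875 µg/L·h
k_e = ln2 / t½ = 0.693147 / 3.94 = 0.1759 h^-1
Extrapolated tail: C_last / k_e = 124.2 / 0.1759 = 706.083
AUC_0→∞ = 5380.3875 + 706.083 = 6086.4705 µg/L·h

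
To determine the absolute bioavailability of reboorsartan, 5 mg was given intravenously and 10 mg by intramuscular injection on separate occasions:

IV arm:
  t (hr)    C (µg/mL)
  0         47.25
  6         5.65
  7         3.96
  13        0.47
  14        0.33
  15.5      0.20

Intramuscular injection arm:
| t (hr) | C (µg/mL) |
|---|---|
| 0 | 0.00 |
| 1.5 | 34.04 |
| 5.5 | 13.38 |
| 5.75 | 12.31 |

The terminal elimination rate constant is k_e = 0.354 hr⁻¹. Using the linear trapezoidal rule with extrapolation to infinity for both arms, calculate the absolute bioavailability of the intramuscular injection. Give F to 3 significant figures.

Trapezoidal AUC_0→15.5 (IV):
  [0→6]: (47.25+5.65)/2 × 6 = 158.7
  [6→7]: (5.65+3.96)/2 × 1 = 4.805
  [7→13]: (3.96+0.47)/2 × 6 = 13.29
  [13→14]: (0.47+0.33)/2 × 1 = 0.4
  [14→15.5]: (0.33+0.20)/2 × 1.5 = 0.3975
  Sum = 177.5925 µg/mL·hr
IV tail: 0.20/0.354 = 0.565; AUC_iv,0→∞ = 177.5925 + 0.565 = 178.1575 µg/mL·hr
Trapezoidal AUC_0→5.75 (intramuscular injection):
  [0→1.5]: (0.00+34.04)/2 × 1.5 = 25.53
  [1.5→5.5]: (34.04+13.38)/2 × 4 = 94.84
  [5.5→5.75]: (13.38+12.31)/2 × 0.25 = 3.21125
  Sum = 123.58125 µg/mL·hr
intramuscular injection tail: 12.31/0.354 = 34.774; AUC_ev,0→∞ = 123.58125 + 34.774 = 158.35525 µg/mL·hr
F = (AUC_ev/D_ev)/(AUC_iv/D_iv) = (158.35525/10)/(178.1575/5) = 15.835525/35.6315 = 0.4444

F = 0.444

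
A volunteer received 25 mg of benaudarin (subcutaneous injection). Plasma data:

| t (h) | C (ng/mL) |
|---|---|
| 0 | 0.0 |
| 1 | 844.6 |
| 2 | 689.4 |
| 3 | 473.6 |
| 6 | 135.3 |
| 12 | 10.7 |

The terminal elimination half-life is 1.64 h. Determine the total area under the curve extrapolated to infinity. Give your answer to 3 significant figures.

AUC = 3150 ng/mL·h

Trapezoidal AUC_0→12:
  [0→1]: (0.0+844.6)/2 × 1 = 422.3
  [1→2]: (844.6+689.4)/2 × 1 = 767.0
  [2→3]: (689.4+473.6)/2 × 1 = 581.5
  [3→6]: (473.6+135.3)/2 × 3 = 913.35
  [6→12]: (135.3+10.7)/2 × 6 = 438.0
  Sum = 3122.15 ng/mL·h
k_e = ln2 / t½ = 0.693147 / 1.64 = 0.4227 h^-1
Extrapolated tail: C_last / k_e = 10.7 / 0.4227 = 25.313
AUC_0→∞ = 3122.15 + 25.313 = 3147.463 ng/mL·h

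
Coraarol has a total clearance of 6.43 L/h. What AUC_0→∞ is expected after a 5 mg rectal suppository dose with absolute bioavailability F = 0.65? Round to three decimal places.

AUC = 0.505 mg/L·h

AUC_0→∞ = F × Dose / CL
        = 0.65 × 5 / 6.43 = 0.505443 mg/L·h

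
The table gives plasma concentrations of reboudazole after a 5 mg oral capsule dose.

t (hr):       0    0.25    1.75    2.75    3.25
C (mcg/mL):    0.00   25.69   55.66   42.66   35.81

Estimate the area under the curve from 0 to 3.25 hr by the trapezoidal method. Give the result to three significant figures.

Trapezoidal AUC_0→3.25:
  [0→0.25]: (0.00+25.69)/2 × 0.25 = 3.21125
  [0.25→1.75]: (25.69+55.66)/2 × 1.5 = 61.0125
  [1.75→2.75]: (55.66+42.66)/2 × 1 = 49.16
  [2.75→3.25]: (42.66+35.81)/2 × 0.5 = 19.6175
  Sum = 133.00125 mcg/mL·hr

AUC = 133 mcg/mL·hr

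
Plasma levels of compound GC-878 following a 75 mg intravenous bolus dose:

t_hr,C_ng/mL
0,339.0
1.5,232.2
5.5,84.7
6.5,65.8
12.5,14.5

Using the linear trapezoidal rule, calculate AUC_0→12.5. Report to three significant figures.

AUC = 1380 ng/mL·hr

Trapezoidal AUC_0→12.5:
  [0→1.5]: (339.0+232.2)/2 × 1.5 = 428.4
  [1.5→5.5]: (232.2+84.7)/2 × 4 = 633.8
  [5.5→6.5]: (84.7+65.8)/2 × 1 = 75.25
  [6.5→12.5]: (65.8+14.5)/2 × 6 = 240.9
  Sum = 1378.35 ng/mL·hr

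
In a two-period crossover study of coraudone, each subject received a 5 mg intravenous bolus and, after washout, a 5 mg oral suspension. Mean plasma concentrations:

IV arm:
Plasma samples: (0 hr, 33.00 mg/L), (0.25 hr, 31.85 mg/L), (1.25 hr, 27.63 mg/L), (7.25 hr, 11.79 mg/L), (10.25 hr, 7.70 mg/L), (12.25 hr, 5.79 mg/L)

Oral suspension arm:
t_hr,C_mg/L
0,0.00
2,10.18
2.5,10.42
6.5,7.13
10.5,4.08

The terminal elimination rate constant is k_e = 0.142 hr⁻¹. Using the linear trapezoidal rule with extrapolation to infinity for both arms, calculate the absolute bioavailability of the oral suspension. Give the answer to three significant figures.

Trapezoidal AUC_0→12.25 (IV):
  [0→0.25]: (33.00+31.85)/2 × 0.25 = 8.10625
  [0.25→1.25]: (31.85+27.63)/2 × 1 = 29.74
  [1.25→7.25]: (27.63+11.79)/2 × 6 = 118.26
  [7.25→10.25]: (11.79+7.70)/2 × 3 = 29.235
  [10.25→12.25]: (7.70+5.79)/2 × 2 = 13.49
  Sum = 198.83125 mg/L·hr
IV tail: 5.79/0.142 = 40.775; AUC_iv,0→∞ = 198.83125 + 40.775 = 239.60625 mg/L·hr
Trapezoidal AUC_0→10.5 (oral suspension):
  [0→2]: (0.00+10.18)/2 × 2 = 10.18
  [2→2.5]: (10.18+10.42)/2 × 0.5 = 5.15
  [2.5→6.5]: (10.42+7.13)/2 × 4 = 35.1
  [6.5→10.5]: (7.13+4.08)/2 × 4 = 22.42
  Sum = 72.85 mg/L·hr
oral suspension tail: 4.08/0.142 = 28.732; AUC_ev,0→∞ = 72.85 + 28.732 = 101.582 mg/L·hr
F = (AUC_ev/D_ev)/(AUC_iv/D_iv) = (101.582/5)/(239.60625/5) = 20.3164/47.92125 = 0.4240

F = 0.424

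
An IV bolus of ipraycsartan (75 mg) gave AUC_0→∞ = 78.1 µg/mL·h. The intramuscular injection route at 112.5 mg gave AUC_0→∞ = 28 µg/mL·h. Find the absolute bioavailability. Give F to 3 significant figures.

F = 0.239

F = (AUC_ev / D_ev) / (AUC_iv / D_iv)
  = (28/112.5) / (78.1/75)
  = 0.248889 / 1.04133 = 0.2390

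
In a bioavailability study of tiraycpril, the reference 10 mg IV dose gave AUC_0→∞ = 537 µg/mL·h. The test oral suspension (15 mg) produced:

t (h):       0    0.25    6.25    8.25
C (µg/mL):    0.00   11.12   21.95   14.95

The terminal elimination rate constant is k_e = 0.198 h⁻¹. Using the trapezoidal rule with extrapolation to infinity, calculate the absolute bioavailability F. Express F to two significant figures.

F = 0.26

Trapezoidal AUC_0→8.25 (oral suspension):
  [0→0.25]: (0.00+11.12)/2 × 0.25 = 1.39
  [0.25→6.25]: (11.12+21.95)/2 × 6 = 99.21
  [6.25→8.25]: (21.95+14.95)/2 × 2 = 36.9
  Sum = 137.5 µg/mL·h
Tail: C_last/k_e = 14.95/0.198 = 75.505
AUC_0→∞ (oral suspension) = 137.5 + 75.505 = 213.005 µg/mL·h
F = (AUC_ev/D_ev)/(AUC_iv/D_iv) = (213.005/15)/(537/10) = 14.2003/53.7 = 0.2644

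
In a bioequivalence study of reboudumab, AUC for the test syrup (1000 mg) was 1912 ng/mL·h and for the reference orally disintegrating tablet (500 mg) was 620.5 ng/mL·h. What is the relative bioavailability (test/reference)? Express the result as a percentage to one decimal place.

F_rel = (AUC_test/D_test) / (AUC_ref/D_ref)
      = (1912/1000) / (620.5/500)
      = 1.912 / 1.241 = 1.5407 = 154.07%

F_rel = 154.1%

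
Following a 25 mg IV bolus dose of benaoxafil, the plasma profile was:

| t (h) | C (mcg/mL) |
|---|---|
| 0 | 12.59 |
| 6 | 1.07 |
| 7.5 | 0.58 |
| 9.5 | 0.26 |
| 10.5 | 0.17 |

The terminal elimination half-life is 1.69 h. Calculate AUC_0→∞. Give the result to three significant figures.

AUC = 43.7 mcg/mL·h

Trapezoidal AUC_0→10.5:
  [0→6]: (12.59+1.07)/2 × 6 = 40.98
  [6→7.5]: (1.07+0.58)/2 × 1.5 = 1.2375
  [7.5→9.5]: (0.58+0.26)/2 × 2 = 0.84
  [9.5→10.5]: (0.26+0.17)/2 × 1 = 0.215
  Sum = 43.2725 mcg/mL·h
k_e = ln2 / t½ = 0.693147 / 1.69 = 0.4101 h^-1
Extrapolated tail: C_last / k_e = 0.17 / 0.4101 = 0.415
AUC_0→∞ = 43.2725 + 0.415 = 43.6875 mcg/mL·h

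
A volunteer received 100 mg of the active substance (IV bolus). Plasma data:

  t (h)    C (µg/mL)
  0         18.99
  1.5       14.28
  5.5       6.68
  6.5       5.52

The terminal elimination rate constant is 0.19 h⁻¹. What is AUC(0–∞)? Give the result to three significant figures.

Trapezoidal AUC_0→6.5:
  [0→1.5]: (18.99+14.28)/2 × 1.5 = 24.9525
  [1.5→5.5]: (14.28+6.68)/2 × 4 = 41.92
  [5.5→6.5]: (6.68+5.52)/2 × 1 = 6.1
  Sum = 72.9725 µg/mL·h
Extrapolated tail: C_last / k_e = 5.52 / 0.19 = 29.053
AUC_0→∞ = 72.9725 + 29.053 = 102.0255 µg/mL·h

AUC = 102 µg/mL·h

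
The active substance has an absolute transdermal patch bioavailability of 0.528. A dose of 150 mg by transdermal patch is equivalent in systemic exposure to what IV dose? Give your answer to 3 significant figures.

D_iv = 79.2 mg

Systemic exposure from an extravascular dose = F × D_ev, so the equivalent IV dose is F × D_ev.
D_iv = F × D_ev = 0.528 × 150 = 79.2 mg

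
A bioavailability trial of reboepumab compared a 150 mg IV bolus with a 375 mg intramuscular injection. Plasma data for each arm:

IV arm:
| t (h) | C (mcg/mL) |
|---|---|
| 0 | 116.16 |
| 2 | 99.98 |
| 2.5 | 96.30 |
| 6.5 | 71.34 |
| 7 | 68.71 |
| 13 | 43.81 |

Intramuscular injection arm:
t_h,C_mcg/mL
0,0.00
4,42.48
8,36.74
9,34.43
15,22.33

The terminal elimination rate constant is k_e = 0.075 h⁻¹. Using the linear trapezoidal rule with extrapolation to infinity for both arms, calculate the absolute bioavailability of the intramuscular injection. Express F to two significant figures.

F = 0.19

Trapezoidal AUC_0→13 (IV):
  [0→2]: (116.16+99.98)/2 × 2 = 216.14
  [2→2.5]: (99.98+96.30)/2 × 0.5 = 49.07
  [2.5→6.5]: (96.30+71.34)/2 × 4 = 335.28
  [6.5→7]: (71.34+68.71)/2 × 0.5 = 35.0125
  [7→13]: (68.71+43.81)/2 × 6 = 337.56
  Sum = 973.0625 mcg/mL·h
IV tail: 43.81/0.075 = 584.133; AUC_iv,0→∞ = 973.0625 + 584.133 = 1557.1955 mcg/mL·h
Trapezoidal AUC_0→15 (intramuscular injection):
  [0→4]: (0.00+42.48)/2 × 4 = 84.96
  [4→8]: (42.48+36.74)/2 × 4 = 158.44
  [8→9]: (36.74+34.43)/2 × 1 = 35.585
  [9→15]: (34.43+22.33)/2 × 6 = 170.28
  Sum = 449.265 mcg/mL·h
intramuscular injection tail: 22.33/0.075 = 297.733; AUC_ev,0→∞ = 449.265 + 297.733 = 746.998 mcg/mL·h
F = (AUC_ev/D_ev)/(AUC_iv/D_iv) = (746.998/375)/(1557.1955/150) = 1.99199/10.3813 = 0.1919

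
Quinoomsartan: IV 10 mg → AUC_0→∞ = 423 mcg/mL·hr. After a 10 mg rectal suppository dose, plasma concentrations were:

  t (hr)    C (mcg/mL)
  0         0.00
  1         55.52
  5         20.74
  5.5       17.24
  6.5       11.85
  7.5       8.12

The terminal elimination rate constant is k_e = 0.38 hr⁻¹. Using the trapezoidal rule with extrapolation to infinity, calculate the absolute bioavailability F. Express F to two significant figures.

Trapezoidal AUC_0→7.5 (rectal suppository):
  [0→1]: (0.00+55.52)/2 × 1 = 27.76
  [1→5]: (55.52+20.74)/2 × 4 = 152.52
  [5→5.5]: (20.74+17.24)/2 × 0.5 = 9.495
  [5.5→6.5]: (17.24+11.85)/2 × 1 = 14.545
  [6.5→7.5]: (11.85+8.12)/2 × 1 = 9.985
  Sum = 214.305 mcg/mL·hr
Tail: C_last/k_e = 8.12/0.38 = 21.368
AUC_0→∞ (rectal suppository) = 214.305 + 21.368 = 235.673 mcg/mL·hr
F = (AUC_ev/D_ev)/(AUC_iv/D_iv) = (235.673/10)/(423/10) = 23.5673/42.3 = 0.5571

F = 0.56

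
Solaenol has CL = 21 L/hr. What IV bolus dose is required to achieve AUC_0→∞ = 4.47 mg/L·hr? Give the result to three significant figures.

Dose_iv = CL × AUC_0→∞
     = 21 × 4.47 = 93.87 mg

Dose = 93.9 mg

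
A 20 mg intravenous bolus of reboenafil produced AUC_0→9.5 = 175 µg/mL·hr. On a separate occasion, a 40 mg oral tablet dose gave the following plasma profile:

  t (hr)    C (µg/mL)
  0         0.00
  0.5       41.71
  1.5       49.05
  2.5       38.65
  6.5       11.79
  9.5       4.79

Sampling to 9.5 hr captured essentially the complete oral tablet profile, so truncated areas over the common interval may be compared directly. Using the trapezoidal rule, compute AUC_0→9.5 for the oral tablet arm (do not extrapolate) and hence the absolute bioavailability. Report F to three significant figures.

F = 0.644

Trapezoidal AUC_0→9.5 (oral tablet):
  [0→0.5]: (0.00+41.71)/2 × 0.5 = 10.4275
  [0.5→1.5]: (41.71+49.05)/2 × 1 = 45.38
  [1.5→2.5]: (49.05+38.65)/2 × 1 = 43.85
  [2.5→6.5]: (38.65+11.79)/2 × 4 = 100.88
  [6.5→9.5]: (11.79+4.79)/2 × 3 = 24.87
  Sum = 225.4075 µg/mL·hr
F = (AUC_ev/D_ev)/(AUC_iv/D_iv) = (225.4075/40)/(175/20) = 5.6351875/8.75 = 0.6440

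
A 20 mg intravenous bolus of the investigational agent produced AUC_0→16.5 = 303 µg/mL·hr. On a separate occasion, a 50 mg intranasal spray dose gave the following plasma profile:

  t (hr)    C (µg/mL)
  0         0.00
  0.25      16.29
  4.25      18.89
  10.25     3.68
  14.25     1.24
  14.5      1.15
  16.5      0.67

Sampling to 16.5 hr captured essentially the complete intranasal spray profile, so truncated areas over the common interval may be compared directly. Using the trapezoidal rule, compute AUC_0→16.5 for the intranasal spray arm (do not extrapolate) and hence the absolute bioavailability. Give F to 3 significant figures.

Trapezoidal AUC_0→16.5 (intranasal spray):
  [0→0.25]: (0.00+16.29)/2 × 0.25 = 2.03625
  [0.25→4.25]: (16.29+18.89)/2 × 4 = 70.36
  [4.25→10.25]: (18.89+3.68)/2 × 6 = 67.71
  [10.25→14.25]: (3.68+1.24)/2 × 4 = 9.84
  [14.25→14.5]: (1.24+1.15)/2 × 0.25 = 0.29875
  [14.5→16.5]: (1.15+0.67)/2 × 2 = 1.82
  Sum = 152.065 µg/mL·hr
F = (AUC_ev/D_ev)/(AUC_iv/D_iv) = (152.065/50)/(303/20) = 3.0413/15.15 = 0.2007

F = 0.201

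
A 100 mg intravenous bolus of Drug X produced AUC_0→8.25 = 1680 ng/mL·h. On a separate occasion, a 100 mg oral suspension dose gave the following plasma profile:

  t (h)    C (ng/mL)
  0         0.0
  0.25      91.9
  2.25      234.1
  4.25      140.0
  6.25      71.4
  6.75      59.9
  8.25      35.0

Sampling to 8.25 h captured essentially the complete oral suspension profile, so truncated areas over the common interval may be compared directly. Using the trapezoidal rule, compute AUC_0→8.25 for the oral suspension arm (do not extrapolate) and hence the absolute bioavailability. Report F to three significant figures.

Trapezoidal AUC_0→8.25 (oral suspension):
  [0→0.25]: (0.0+91.9)/2 × 0.25 = 11.4875
  [0.25→2.25]: (91.9+234.1)/2 × 2 = 326.0
  [2.25→4.25]: (234.1+140.0)/2 × 2 = 374.1
  [4.25→6.25]: (140.0+71.4)/2 × 2 = 211.4
  [6.25→6.75]: (71.4+59.9)/2 × 0.5 = 32.825
  [6.75→8.25]: (59.9+35.0)/2 × 1.5 = 71.175
  Sum = 1026.9875 ng/mL·h
F = (AUC_ev/D_ev)/(AUC_iv/D_iv) = (1026.9875/100)/(1680/100) = 10.269875/16.8 = 0.6113

F = 0.611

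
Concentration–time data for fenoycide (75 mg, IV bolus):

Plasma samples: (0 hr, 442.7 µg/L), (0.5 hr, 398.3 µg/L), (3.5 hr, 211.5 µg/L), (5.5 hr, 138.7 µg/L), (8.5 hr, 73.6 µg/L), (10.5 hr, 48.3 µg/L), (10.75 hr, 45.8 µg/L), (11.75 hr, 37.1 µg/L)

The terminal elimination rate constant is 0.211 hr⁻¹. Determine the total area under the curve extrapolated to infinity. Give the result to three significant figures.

AUC = 2140 µg/L·hr

Trapezoidal AUC_0→11.75:
  [0→0.5]: (442.7+398.3)/2 × 0.5 = 210.25
  [0.5→3.5]: (398.3+211.5)/2 × 3 = 914.7
  [3.5→5.5]: (211.5+138.7)/2 × 2 = 350.2
  [5.5→8.5]: (138.7+73.6)/2 × 3 = 318.45
  [8.5→10.5]: (73.6+48.3)/2 × 2 = 121.9
  [10.5→10.75]: (48.3+45.8)/2 × 0.25 = 11.7625
  [10.75→11.75]: (45.8+37.1)/2 × 1 = 41.45
  Sum = 1968.7125 µg/L·hr
Extrapolated tail: C_last / k_e = 37.1 / 0.211 = 175.829
AUC_0→∞ = 1968.7125 + 175.829 = 2144.5415 µg/L·hr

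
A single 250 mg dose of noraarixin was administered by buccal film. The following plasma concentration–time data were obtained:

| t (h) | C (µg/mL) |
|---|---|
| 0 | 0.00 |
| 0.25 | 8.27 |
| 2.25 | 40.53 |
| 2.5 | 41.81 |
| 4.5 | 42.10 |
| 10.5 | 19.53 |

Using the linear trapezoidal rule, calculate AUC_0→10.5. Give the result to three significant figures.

AUC = 329 µg/mL·h

Trapezoidal AUC_0→10.5:
  [0→0.25]: (0.00+8.27)/2 × 0.25 = 1.03375
  [0.25→2.25]: (8.27+40.53)/2 × 2 = 48.8
  [2.25→2.5]: (40.53+41.81)/2 × 0.25 = 10.2925
  [2.5→4.5]: (41.81+42.10)/2 × 2 = 83.91
  [4.5→10.5]: (42.10+19.53)/2 × 6 = 184.89
  Sum = 328.92625 µg/mL·h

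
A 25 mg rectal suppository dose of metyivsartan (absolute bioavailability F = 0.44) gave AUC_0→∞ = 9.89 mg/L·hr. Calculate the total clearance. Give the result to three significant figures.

CL = F × Dose / AUC_0→∞
   = 0.44 × 25 / 9.89 = 1.11223 L/hr

CL = 1.11 L/hr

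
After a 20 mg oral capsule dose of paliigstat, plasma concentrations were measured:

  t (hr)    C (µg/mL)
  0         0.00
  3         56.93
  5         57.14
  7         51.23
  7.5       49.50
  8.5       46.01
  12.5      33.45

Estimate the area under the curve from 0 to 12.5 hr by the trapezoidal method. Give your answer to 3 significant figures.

Trapezoidal AUC_0→12.5:
  [0→3]: (0.00+56.93)/2 × 3 = 85.395
  [3→5]: (56.93+57.14)/2 × 2 = 114.07
  [5→7]: (57.14+51.23)/2 × 2 = 108.37
  [7→7.5]: (51.23+49.50)/2 × 0.5 = 25.1825
  [7.5→8.5]: (49.50+46.01)/2 × 1 = 47.755
  [8.5→12.5]: (46.01+33.45)/2 × 4 = 158.92
  Sum = 539.6925 µg/mL·hr

AUC = 540 µg/mL·hr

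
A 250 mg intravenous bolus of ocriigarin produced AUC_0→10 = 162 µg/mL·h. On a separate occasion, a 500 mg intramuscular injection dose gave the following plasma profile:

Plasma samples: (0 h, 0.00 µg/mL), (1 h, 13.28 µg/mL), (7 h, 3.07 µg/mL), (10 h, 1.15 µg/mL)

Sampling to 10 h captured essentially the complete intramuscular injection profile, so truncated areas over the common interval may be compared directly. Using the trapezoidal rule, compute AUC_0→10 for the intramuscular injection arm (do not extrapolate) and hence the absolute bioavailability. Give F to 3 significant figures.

F = 0.191

Trapezoidal AUC_0→10 (intramuscular injection):
  [0→1]: (0.00+13.28)/2 × 1 = 6.64
  [1→7]: (13.28+3.07)/2 × 6 = 49.05
  [7→10]: (3.07+1.15)/2 × 3 = 6.33
  Sum = 62.02 µg/mL·h
F = (AUC_ev/D_ev)/(AUC_iv/D_iv) = (62.02/500)/(162/250) = 0.12404/0.648 = 0.1914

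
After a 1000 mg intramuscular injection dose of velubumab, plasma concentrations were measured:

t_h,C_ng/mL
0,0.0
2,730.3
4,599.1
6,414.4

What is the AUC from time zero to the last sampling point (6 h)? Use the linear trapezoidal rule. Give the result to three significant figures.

Trapezoidal AUC_0→6:
  [0→2]: (0.0+730.3)/2 × 2 = 730.3
  [2→4]: (730.3+599.1)/2 × 2 = 1329.4
  [4→6]: (599.1+414.4)/2 × 2 = 1013.5
  Sum = 3073.2 ng/mL·h

AUC = 3070 ng/mL·h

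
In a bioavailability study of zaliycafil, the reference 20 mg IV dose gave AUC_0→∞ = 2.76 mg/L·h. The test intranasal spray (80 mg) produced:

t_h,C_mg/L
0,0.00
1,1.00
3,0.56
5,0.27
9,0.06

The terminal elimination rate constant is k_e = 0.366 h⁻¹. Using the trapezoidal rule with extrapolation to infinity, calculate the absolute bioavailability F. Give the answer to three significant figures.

F = 0.336

Trapezoidal AUC_0→9 (intranasal spray):
  [0→1]: (0.00+1.00)/2 × 1 = 0.5
  [1→3]: (1.00+0.56)/2 × 2 = 1.56
  [3→5]: (0.56+0.27)/2 × 2 = 0.83
  [5→9]: (0.27+0.06)/2 × 4 = 0.66
  Sum = 3.55 mg/L·h
Tail: C_last/k_e = 0.06/0.366 = 0.164
AUC_0→∞ (intranasal spray) = 3.55 + 0.164 = 3.714 mg/L·h
F = (AUC_ev/D_ev)/(AUC_iv/D_iv) = (3.714/80)/(2.76/20) = 0.046425/0.138 = 0.3364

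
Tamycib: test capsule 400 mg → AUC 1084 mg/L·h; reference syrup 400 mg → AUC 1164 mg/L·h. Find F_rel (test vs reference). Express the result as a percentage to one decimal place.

F_rel = (AUC_test/D_test) / (AUC_ref/D_ref)
      = (1084/400) / (1164/400)
      = 2.71 / 2.91 = 0.9313 = 93.13%

F_rel = 93.1%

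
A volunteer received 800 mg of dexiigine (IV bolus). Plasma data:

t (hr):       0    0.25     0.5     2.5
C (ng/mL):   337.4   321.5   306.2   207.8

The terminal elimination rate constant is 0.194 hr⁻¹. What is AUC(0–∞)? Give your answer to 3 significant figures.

AUC = 1750 ng/mL·hr

Trapezoidal AUC_0→2.5:
  [0→0.25]: (337.4+321.5)/2 × 0.25 = 82.3625
  [0.25→0.5]: (321.5+306.2)/2 × 0.25 = 78.4625
  [0.5→2.5]: (306.2+207.8)/2 × 2 = 514.0
  Sum = 674.825 ng/mL·hr
Extrapolated tail: C_last / k_e = 207.8 / 0.194 = 1071.134
AUC_0→∞ = 674.825 + 1071.134 = 1745.959 ng/mL·hr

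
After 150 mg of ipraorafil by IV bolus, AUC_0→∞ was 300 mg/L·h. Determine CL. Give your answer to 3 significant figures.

CL = 0.500 L/h

CL = Dose_iv / AUC_0→∞
   = 150 / 300 = 0.5 L/h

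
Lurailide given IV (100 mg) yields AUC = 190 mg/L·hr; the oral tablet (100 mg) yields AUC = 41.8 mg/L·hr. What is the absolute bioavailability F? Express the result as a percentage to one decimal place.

F = (AUC_ev / D_ev) / (AUC_iv / D_iv)
  = (41.8/100) / (190/100)
  = 0.418 / 1.9 = 0.2200
  = 22.00%

F = 22.0%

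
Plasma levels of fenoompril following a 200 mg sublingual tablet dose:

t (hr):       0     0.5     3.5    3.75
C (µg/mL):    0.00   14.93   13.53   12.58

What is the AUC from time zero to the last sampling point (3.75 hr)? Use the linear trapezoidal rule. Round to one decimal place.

AUC = 49.7 µg/mL·hr

Trapezoidal AUC_0→3.75:
  [0→0.5]: (0.00+14.93)/2 × 0.5 = 3.7325
  [0.5→3.5]: (14.93+13.53)/2 × 3 = 42.69
  [3.5→3.75]: (13.53+12.58)/2 × 0.25 = 3.26375
  Sum = 49.68625 µg/mL·hr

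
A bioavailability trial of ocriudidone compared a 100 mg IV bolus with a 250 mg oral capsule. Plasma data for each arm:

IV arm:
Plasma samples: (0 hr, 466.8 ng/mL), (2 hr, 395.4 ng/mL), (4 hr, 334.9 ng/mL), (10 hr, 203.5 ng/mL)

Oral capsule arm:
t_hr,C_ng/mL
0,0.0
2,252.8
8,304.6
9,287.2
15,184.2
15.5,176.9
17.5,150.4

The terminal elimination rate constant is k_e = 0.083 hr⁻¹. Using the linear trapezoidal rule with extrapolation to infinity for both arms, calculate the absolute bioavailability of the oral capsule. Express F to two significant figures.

Trapezoidal AUC_0→10 (IV):
  [0→2]: (466.8+395.4)/2 × 2 = 862.2
  [2→4]: (395.4+334.9)/2 × 2 = 730.3
  [4→10]: (334.9+203.5)/2 × 6 = 1615.2
  Sum = 3207.7 ng/mL·hr
IV tail: 203.5/0.083 = 2451.807; AUC_iv,0→∞ = 3207.7 + 2451.807 = 5659.507 ng/mL·hr
Trapezoidal AUC_0→17.5 (oral capsule):
  [0→2]: (0.0+252.8)/2 × 2 = 252.8
  [2→8]: (252.8+304.6)/2 × 6 = 1672.2
  [8→9]: (304.6+287.2)/2 × 1 = 295.9
  [9→15]: (287.2+184.2)/2 × 6 = 1414.2
  [15→15.5]: (184.2+176.9)/2 × 0.5 = 90.275
  [15.5→17.5]: (176.9+150.4)/2 × 2 = 327.3
  Sum = 4052.675 ng/mL·hr
oral capsule tail: 150.4/0.083 = 1812.048; AUC_ev,0→∞ = 4052.675 + 1812.048 = 5864.723 ng/mL·hr
F = (AUC_ev/D_ev)/(AUC_iv/D_iv) = (5864.723/250)/(5659.507/100) = 23.458892/56.59507 = 0.4145

F = 0.41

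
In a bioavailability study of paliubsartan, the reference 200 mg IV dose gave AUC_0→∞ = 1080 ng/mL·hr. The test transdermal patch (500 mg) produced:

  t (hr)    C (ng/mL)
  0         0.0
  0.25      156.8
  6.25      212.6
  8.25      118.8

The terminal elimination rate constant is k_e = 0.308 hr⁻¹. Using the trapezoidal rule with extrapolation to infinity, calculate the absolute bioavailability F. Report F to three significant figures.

Trapezoidal AUC_0→8.25 (transdermal patch):
  [0→0.25]: (0.0+156.8)/2 × 0.25 = 19.6
  [0.25→6.25]: (156.8+212.6)/2 × 6 = 1108.2
  [6.25→8.25]: (212.6+118.8)/2 × 2 = 331.4
  Sum = 1459.2 ng/mL·hr
Tail: C_last/k_e = 118.8/0.308 = 385.714
AUC_0→∞ (transdermal patch) = 1459.2 + 385.714 = 1844.914 ng/mL·hr
F = (AUC_ev/D_ev)/(AUC_iv/D_iv) = (1844.914/500)/(1080/200) = 3.689828/5.4 = 0.6833

F = 0.683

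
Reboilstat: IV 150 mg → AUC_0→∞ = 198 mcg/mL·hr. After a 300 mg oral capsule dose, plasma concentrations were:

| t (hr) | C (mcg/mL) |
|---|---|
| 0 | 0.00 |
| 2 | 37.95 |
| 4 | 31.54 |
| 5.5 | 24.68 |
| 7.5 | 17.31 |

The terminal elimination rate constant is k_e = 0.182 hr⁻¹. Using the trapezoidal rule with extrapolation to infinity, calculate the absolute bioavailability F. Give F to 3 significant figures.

F = 0.724

Trapezoidal AUC_0→7.5 (oral capsule):
  [0→2]: (0.00+37.95)/2 × 2 = 37.95
  [2→4]: (37.95+31.54)/2 × 2 = 69.49
  [4→5.5]: (31.54+24.68)/2 × 1.5 = 42.165
  [5.5→7.5]: (24.68+17.31)/2 × 2 = 41.99
  Sum = 191.595 mcg/mL·hr
Tail: C_last/k_e = 17.31/0.182 = 95.110
AUC_0→∞ (oral capsule) = 191.595 + 95.110 = 286.705 mcg/mL·hr
F = (AUC_ev/D_ev)/(AUC_iv/D_iv) = (286.705/300)/(198/150) = 0.955683/1.32 = 0.7240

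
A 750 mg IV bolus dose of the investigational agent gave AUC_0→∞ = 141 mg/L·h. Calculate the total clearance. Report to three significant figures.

CL = Dose_iv / AUC_0→∞
   = 750 / 141 = 5.31915 L/h

CL = 5.32 L/h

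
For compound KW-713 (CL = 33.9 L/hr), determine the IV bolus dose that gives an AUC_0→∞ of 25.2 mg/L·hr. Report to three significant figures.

Dose = 854 mg

Dose_iv = CL × AUC_0→∞
     = 33.9 × 25.2 = 854.28 mg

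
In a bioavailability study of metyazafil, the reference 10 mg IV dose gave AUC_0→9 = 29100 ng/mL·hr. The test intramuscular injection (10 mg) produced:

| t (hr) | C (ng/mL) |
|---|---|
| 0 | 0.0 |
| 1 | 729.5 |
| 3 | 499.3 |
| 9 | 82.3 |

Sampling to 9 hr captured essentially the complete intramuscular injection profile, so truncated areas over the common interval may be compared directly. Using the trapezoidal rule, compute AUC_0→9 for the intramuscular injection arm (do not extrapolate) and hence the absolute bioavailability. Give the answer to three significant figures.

Trapezoidal AUC_0→9 (intramuscular injection):
  [0→1]: (0.0+729.5)/2 × 1 = 364.75
  [1→3]: (729.5+499.3)/2 × 2 = 1228.8
  [3→9]: (499.3+82.3)/2 × 6 = 1744.8
  Sum = 3338.35 ng/mL·hr
F = (AUC_ev/D_ev)/(AUC_iv/D_iv) = (3338.35/10)/(29100/10) = 333.835/2910 = 0.1147

F = 0.115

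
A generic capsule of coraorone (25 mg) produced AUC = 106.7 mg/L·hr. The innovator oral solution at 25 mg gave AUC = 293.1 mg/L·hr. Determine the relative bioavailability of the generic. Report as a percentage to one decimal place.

F_rel = 36.4%

F_rel = (AUC_test/D_test) / (AUC_ref/D_ref)
      = (106.7/25) / (293.1/25)
      = 4.268 / 11.724 = 0.3640 = 36.40%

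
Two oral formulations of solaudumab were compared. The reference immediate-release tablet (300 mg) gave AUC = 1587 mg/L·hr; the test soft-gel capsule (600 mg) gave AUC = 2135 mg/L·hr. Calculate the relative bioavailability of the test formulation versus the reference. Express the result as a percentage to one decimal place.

F_rel = (AUC_test/D_test) / (AUC_ref/D_ref)
      = (2135/600) / (1587/300)
      = 3.55833 / 5.29 = 0.6727 = 67.27%

F_rel = 67.3%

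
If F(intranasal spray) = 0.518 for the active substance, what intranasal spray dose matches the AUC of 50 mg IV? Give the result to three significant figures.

D_intranasal = 96.5 mg

For equal systemic exposure: F × D_ev = D_iv
D_ev = D_iv / F = 50 / 0.518 = 96.5251 mg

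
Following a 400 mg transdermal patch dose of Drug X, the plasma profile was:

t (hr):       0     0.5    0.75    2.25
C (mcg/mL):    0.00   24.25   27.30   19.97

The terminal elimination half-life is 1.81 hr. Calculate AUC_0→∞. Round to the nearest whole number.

Trapezoidal AUC_0→2.25:
  [0→0.5]: (0.00+24.25)/2 × 0.5 = 6.0625
  [0.5→0.75]: (24.25+27.30)/2 × 0.25 = 6.44375
  [0.75→2.25]: (27.30+19.97)/2 × 1.5 = 35.4525
  Sum = 47.95875 mcg/mL·hr
k_e = ln2 / t½ = 0.693147 / 1.81 = 0.3830 hr^-1
Extrapolated tail: C_last / k_e = 19.97 / 0.383 = 52.141
AUC_0→∞ = 47.95875 + 52.141 = 100.09975 mcg/mL·hr

AUC = 100 mcg/mL·hr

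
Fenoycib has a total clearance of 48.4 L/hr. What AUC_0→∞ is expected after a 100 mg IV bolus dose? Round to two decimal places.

AUC_0→∞ = Dose_iv / CL
        = 100 / 48.4 = 2.06612 mg/L·hr

AUC = 2.07 mg/L·hr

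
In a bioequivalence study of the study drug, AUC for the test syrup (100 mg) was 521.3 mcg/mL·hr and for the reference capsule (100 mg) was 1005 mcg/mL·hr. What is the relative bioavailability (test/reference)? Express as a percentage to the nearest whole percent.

F_rel = 52%

F_rel = (AUC_test/D_test) / (AUC_ref/D_ref)
      = (521.3/100) / (1005/100)
      = 5.213 / 10.05 = 0.5187 = 51.87%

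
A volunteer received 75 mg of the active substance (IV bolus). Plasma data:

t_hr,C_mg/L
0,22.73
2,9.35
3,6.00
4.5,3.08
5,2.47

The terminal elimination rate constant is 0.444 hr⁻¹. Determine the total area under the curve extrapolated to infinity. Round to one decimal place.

AUC = 53.5 mg/L·hr

Trapezoidal AUC_0→5:
  [0→2]: (22.73+9.35)/2 × 2 = 32.08
  [2→3]: (9.35+6.00)/2 × 1 = 7.675
  [3→4.5]: (6.00+3.08)/2 × 1.5 = 6.81
  [4.5→5]: (3.08+2.47)/2 × 0.5 = 1.3875
  Sum = 47.9525 mg/L·hr
Extrapolated tail: C_last / k_e = 2.47 / 0.444 = 5.563
AUC_0→∞ = 47.9525 + 5.563 = 53.5155 mg/L·hr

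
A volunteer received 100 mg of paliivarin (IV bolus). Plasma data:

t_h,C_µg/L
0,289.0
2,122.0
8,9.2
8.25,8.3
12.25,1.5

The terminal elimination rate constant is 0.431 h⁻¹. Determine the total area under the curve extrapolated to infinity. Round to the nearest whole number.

AUC = 830 µg/L·h

Trapezoidal AUC_0→12.25:
  [0→2]: (289.0+122.0)/2 × 2 = 411.0
  [2→8]: (122.0+9.2)/2 × 6 = 393.6
  [8→8.25]: (9.2+8.3)/2 × 0.25 = 2.1875
  [8.25→12.25]: (8.3+1.5)/2 × 4 = 19.6
  Sum = 826.3875 µg/L·h
Extrapolated tail: C_last / k_e = 1.5 / 0.431 = 3.480
AUC_0→∞ = 826.3875 + 3.480 = 829.8675 µg/L·h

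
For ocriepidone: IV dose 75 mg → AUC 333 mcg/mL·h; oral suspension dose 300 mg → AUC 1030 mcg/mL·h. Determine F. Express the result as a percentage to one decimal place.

F = 77.3%

F = (AUC_ev / D_ev) / (AUC_iv / D_iv)
  = (1030/300) / (333/75)
  = 3.43333 / 4.44 = 0.7733
  = 77.33%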